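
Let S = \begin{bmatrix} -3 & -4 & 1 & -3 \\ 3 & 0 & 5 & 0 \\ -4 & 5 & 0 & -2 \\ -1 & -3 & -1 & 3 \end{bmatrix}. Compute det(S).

Expand along row 2 (it has 2 zeros):
  − (3) · M_21   where M_21 = det([-4 1 -3; 5 0 -2; -3 -1 3]) = 14
  − (5) · M_23   where M_23 = det([-3 -4 -3; -4 5 -2; -1 -3 3]) = -134
det = (-1)·(3)·(14) + (-1)·(5)·(-134) = 628

det(S) = 628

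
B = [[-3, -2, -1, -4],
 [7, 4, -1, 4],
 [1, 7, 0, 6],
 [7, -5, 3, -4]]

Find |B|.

412

Expand along row 3 (it has 1 zero):
  + (1) · M_31   where M_31 = det([-2 -1 -4; 4 -1 4; -5 3 -4]) = -8
  − (7) · M_32   where M_32 = det([-3 -1 -4; 7 -1 4; 7 3 -4]) = -144
  − (6) · M_34   where M_34 = det([-3 -2 -1; 7 4 -1; 7 -5 3]) = 98
det = (+1)·(1)·(-8) + (-1)·(7)·(-144) + (-1)·(6)·(98) = 412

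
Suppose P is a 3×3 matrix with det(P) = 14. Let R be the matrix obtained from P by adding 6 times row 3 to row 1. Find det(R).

Adding a multiple of one row to another leaves the determinant unchanged.
det(R) = (1)·(14) = 14

14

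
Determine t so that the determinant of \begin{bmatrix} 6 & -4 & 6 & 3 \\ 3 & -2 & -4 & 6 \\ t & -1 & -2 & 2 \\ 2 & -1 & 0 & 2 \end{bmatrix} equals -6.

-1

Expanding along the column containing t, det(B) is linear in t: det(B) = (8)·t + (2).
Set (8)·t + (2) = -6  ⇒  (8)·t = -8  ⇒  t = -1.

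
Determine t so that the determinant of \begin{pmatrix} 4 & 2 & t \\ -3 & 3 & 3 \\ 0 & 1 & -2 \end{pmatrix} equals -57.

Expanding along the column containing t, det(A) is linear in t: det(A) = (-3)·t + (-48).
Set (-3)·t + (-48) = -57  ⇒  (-3)·t = -9  ⇒  t = 3.

3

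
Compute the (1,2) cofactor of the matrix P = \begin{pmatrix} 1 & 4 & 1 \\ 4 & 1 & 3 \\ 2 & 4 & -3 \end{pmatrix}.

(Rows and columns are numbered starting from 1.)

18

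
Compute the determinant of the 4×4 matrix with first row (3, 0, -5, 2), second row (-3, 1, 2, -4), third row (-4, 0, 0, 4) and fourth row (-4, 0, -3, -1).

160

Expand along column 2 (it has 3 zeros):
  + (1) · M_22   where M_22 = det([3 -5 2; -4 0 4; -4 -3 -1]) = 160
det = (+1)·(1)·(160) = 160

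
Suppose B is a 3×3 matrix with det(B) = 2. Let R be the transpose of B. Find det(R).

det(Bᵀ) = det(B).
det(R) = (1)·(2) = 2

The determinant is 2.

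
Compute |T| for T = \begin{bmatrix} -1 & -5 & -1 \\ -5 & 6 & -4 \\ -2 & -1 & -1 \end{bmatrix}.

The determinant is -22.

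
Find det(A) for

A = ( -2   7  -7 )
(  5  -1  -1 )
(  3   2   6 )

Expand along row 1:
  + (-2) · |-1 -1; 2 6| = (-2)·(-6 − (-2)) = 8
  − 7 · |5 -1; 3 6| = −7·(30 − (-3)) = -231
  + (-7) · |5 -1; 3 2| = (-7)·(10 − (-3)) = -91
Sum: (8) + (-231) + (-91) = -314

-314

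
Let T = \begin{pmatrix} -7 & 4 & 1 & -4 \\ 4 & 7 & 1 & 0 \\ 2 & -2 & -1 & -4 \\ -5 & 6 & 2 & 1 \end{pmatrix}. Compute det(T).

-91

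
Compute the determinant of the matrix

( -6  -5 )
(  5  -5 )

55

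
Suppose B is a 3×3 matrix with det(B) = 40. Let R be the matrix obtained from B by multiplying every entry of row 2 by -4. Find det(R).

The determinant is -160.

Scaling one row by -4 multiplies the determinant by -4.
det(R) = (-4)·(40) = -160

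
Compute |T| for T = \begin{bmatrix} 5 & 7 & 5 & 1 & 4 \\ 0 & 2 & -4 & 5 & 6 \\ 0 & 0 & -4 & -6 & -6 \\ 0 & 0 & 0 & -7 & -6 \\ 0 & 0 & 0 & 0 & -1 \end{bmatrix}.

T is upper triangular, so det(T) is the product of the diagonal entries:
det = (5) · (2) · (-4) · (-7) · (-1) = -280

det(T) = -280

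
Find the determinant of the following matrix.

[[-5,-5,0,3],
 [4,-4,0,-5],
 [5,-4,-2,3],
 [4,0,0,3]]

-536

Expand along column 3 (it has 3 zeros):
  + (-2) · M_33   where M_33 = det([-5 -5 3; 4 -4 -5; 4 0 3]) = 268
det = (+1)·(-2)·(268) = -536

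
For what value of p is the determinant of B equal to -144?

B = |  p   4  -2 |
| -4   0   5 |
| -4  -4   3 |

Expanding along the column containing p, det(B) is linear in p: det(B) = (20)·p + (-64).
Set (20)·p + (-64) = -144  ⇒  (20)·p = -80  ⇒  p = -4.

-4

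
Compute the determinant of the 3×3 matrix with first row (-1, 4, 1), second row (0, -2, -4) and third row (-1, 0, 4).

22

Expand along column 1:
  + (-1) · |-2 -4; 0 4| = (-1)·(-8 − 0) = 8
  + (-1) · |4 1; -2 -4| = (-1)·(-16 − (-2)) = 14
Sum: (8) + (14) = 22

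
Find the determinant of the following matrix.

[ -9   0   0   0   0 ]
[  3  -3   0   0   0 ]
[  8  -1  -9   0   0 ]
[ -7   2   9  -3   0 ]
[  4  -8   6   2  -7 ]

-5103

The matrix is lower triangular, so the determinant is the product of the diagonal entries:
det = (-9) · (-3) · (-9) · (-3) · (-7) = -5103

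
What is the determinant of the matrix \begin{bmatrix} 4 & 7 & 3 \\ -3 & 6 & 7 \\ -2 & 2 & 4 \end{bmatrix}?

44

Expand along row 1:
  + 4 · |6 7; 2 4| = 4·(24 − 14) = 40
  − 7 · |-3 7; -2 4| = −7·(-12 − (-14)) = -14
  + 3 · |-3 6; -2 2| = 3·(-6 − (-12)) = 18
Sum: (40) + (-14) + (18) = 44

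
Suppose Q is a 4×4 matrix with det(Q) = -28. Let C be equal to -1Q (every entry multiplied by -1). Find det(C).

|C| = -28

For a 4×4 matrix, det(-1Q) = (-1)^4·det(Q) = 1·det(Q).
det(C) = (1)·(-28) = -28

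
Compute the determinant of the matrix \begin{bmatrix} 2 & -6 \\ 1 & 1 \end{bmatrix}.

det = 2·1 − (-6)·1 = 2 − (-6) = 8

The determinant is 8.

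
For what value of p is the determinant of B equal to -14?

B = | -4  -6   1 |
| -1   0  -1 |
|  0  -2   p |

Expanding along the row containing p, det(B) is linear in p: det(B) = (-6)·p + (10).
Set (-6)·p + (10) = -14  ⇒  (-6)·p = -24  ⇒  p = 4.

4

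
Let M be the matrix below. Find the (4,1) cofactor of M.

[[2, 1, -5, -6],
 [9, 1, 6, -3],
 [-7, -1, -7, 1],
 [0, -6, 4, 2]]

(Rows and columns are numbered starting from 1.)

19

Delete row 4 and column 1; the remaining 3×3 submatrix is [1 -5 -6; 1 6 -3; -1 -7 1].
Its determinant is -19.
The cofactor carries sign (−1)^(4+1) = −1, so C_{4,1} = −(-19) = 19.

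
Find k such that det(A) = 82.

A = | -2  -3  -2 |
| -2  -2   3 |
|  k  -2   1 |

-8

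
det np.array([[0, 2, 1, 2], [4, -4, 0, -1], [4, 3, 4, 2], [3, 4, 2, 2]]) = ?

65

Expand along row 1 (it has 1 zero):
  − (2) · M_12   where M_12 = det([4 0 -1; 4 4 2; 3 2 2]) = 20
  + (1) · M_13   where M_13 = det([4 -4 -1; 4 3 2; 3 4 2]) = -7
  − (2) · M_14   where M_14 = det([4 -4 0; 4 3 4; 3 4 2]) = -56
det = (-1)·(2)·(20) + (+1)·(1)·(-7) + (-1)·(2)·(-56) = 65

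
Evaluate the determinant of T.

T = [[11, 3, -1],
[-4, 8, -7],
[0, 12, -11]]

Expand along row 3:
  − 12 · |11 -1; -4 -7| = −12·(-77 − 4) = 972
  + (-11) · |11 3; -4 8| = (-11)·(88 − (-12)) = -1100
Sum: (972) + (-1100) = -128

-128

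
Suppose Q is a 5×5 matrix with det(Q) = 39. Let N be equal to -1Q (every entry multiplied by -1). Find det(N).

-39

For a 5×5 matrix, det(-1Q) = (-1)^5·det(Q) = -1·det(Q).
det(N) = (-1)·(39) = -39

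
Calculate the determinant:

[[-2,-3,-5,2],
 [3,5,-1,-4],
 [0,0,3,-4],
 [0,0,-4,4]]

The determinant is 4.

The matrix is block upper-triangular with a 2×2 block and a 2×2 block on the diagonal, so its determinant equals the product of the determinants of the diagonal blocks.
det of the 2×2 block = -1
det of the 2×2 block = -4
det = (-1)·(-4) = 4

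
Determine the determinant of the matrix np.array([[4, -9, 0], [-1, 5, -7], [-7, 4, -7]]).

Expand along column 3:
  − (-7) · |4 -9; -7 4| = −(-7)·(16 − 63) = -329
  + (-7) · |4 -9; -1 5| = (-7)·(20 − 9) = -77
Sum: (-329) + (-77) = -406

The determinant is -406.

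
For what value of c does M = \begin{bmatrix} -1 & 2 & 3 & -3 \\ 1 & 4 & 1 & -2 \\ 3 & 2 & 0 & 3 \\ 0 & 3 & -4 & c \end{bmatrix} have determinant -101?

Expanding along the column containing c, det(M) is linear in c: det(M) = (-22)·c + (-79).
Set (-22)·c + (-79) = -101  ⇒  (-22)·c = -22  ⇒  c = 1.

1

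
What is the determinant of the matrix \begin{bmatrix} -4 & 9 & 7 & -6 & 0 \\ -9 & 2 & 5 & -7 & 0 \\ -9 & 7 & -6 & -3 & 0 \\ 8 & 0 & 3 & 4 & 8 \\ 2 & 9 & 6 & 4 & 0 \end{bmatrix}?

Expand along column 5 (it has 4 zeros):
  − (8) · M_45   where M_45 = det([-4 9 7 -6; -9 2 5 -7; -9 7 -6 -3; 2 9 6 4]) = -6566
det = (-1)·(8)·(-6566) = 52528

52528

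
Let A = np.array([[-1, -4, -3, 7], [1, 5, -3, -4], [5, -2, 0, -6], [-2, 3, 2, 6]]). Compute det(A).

Expand along row 3 (it has 1 zero):
  + (5) · M_31   where M_31 = det([-4 -3 7; 5 -3 -4; 3 2 6]) = 299
  − (-2) · M_32   where M_32 = det([-1 -3 7; 1 -3 -4; -2 2 6]) = -24
  − (-6) · M_34   where M_34 = det([-1 -4 -3; 1 5 -3; -2 3 2]) = -74
det = (+1)·(5)·(299) + (-1)·(-2)·(-24) + (-1)·(-6)·(-74) = 1003

1003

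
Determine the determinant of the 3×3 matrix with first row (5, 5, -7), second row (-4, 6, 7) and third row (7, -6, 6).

The determinant is 881.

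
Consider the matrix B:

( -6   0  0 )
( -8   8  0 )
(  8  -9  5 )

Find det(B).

B is lower triangular, so det(B) is the product of the diagonal entries:
det = (-6) · (8) · (5) = -240

The determinant is -240.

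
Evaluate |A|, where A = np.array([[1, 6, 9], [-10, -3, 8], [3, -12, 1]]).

The determinant is 1458.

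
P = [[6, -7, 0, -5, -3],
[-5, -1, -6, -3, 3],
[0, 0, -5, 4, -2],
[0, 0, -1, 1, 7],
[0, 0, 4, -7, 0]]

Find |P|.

|P| = 5699

P is block upper-triangular with a 2×2 block and a 3×3 block on the diagonal, so its determinant equals the product of the determinants of the diagonal blocks.
det of the 2×2 block = -41
det of the 3×3 block = -139
det = (-41)·(-139) = 5699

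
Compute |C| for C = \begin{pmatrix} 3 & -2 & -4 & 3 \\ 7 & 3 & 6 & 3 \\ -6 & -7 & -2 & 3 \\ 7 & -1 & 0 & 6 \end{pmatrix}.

102

Expand along row 4 (it has 1 zero):
  − (7) · M_41   where M_41 = det([-2 -4 3; 3 6 3; -7 -2 3]) = 180
  + (-1) · M_42   where M_42 = det([3 -4 3; 7 6 3; -6 -2 3]) = 294
  + (6) · M_44   where M_44 = det([3 -2 -4; 7 3 6; -6 -7 -2]) = 276
det = (-1)·(7)·(180) + (+1)·(-1)·(294) + (+1)·(6)·(276) = 102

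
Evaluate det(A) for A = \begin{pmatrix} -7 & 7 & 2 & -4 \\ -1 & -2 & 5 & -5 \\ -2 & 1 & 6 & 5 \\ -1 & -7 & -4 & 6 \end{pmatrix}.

|A| = 4186

Expand along row 1:
  + (-7) · M_11   where M_11 = det([-2 5 -5; 1 6 5; -7 -4 6]) = -507
  − (7) · M_12   where M_12 = det([-1 5 -5; -2 6 5; -1 -4 6]) = -91
  + (2) · M_13   where M_13 = det([-1 -2 -5; -2 1 5; -1 -7 6]) = -130
  − (-4) · M_14   where M_14 = det([-1 -2 5; -2 1 6; -1 -7 -4]) = 65
det = (+1)·(-7)·(-507) + (-1)·(7)·(-91) + (+1)·(2)·(-130) + (-1)·(-4)·(65) = 4186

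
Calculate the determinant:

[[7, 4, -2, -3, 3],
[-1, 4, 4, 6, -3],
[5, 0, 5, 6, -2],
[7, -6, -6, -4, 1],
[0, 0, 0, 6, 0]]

8256

Expand along row 5 (it has 4 zeros):
  − (6) · M_54   where M_54 = det([7 4 -2 3; -1 4 4 -3; 5 0 5 -2; 7 -6 -6 1]) = -1376
det = (-1)·(6)·(-1376) = 8256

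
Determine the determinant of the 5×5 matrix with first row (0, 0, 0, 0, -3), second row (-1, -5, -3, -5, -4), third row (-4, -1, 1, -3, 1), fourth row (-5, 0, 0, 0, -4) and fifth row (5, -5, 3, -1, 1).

Expand along row 1 (it has 4 zeros):
  + (-3) · M_15   where M_15 = det([-1 -5 -3 -5; -4 -1 1 -3; -5 0 0 0; 5 -5 3 -1]) = 460
det = (+1)·(-3)·(460) = -1380

The determinant is -1380.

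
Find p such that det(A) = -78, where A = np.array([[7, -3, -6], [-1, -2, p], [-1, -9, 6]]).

1

Expanding along the row containing p, det(A) is linear in p: det(A) = (66)·p + (-144).
Set (66)·p + (-144) = -78  ⇒  (66)·p = 66  ⇒  p = 1.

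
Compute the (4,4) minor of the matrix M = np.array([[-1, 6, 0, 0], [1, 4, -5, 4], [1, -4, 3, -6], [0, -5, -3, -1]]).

-40

Delete row 4 and column 4; the remaining 3×3 submatrix is [-1 6 0; 1 4 -5; 1 -4 3].
Its determinant is -40.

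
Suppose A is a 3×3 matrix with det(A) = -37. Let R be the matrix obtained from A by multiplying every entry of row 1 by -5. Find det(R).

Scaling one row by -5 multiplies the determinant by -5.
det(R) = (-5)·(-37) = 185

185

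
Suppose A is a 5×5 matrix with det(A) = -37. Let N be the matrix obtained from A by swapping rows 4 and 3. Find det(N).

Swapping two rows multiplies the determinant by −1.
det(N) = (-1)·(-37) = 37

det(N) = 37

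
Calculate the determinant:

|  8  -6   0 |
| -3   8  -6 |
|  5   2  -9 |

-138

Expand along column 3:
  − (-6) · |8 -6; 5 2| = −(-6)·(16 − (-30)) = 276
  + (-9) · |8 -6; -3 8| = (-9)·(64 − 18) = -414
Sum: (276) + (-414) = -138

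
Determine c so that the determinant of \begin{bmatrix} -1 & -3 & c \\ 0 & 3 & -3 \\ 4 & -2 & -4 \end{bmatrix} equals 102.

c = -4

Expanding along the column containing c, det(M) is linear in c: det(M) = (-12)·c + (54).
Set (-12)·c + (54) = 102  ⇒  (-12)·c = 48  ⇒  c = -4.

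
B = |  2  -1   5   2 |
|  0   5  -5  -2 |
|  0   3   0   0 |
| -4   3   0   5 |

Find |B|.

150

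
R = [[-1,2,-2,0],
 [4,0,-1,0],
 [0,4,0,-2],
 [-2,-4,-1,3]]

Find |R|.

Expand along row 2 (it has 2 zeros):
  − (4) · M_21   where M_21 = det([2 -2 0; 4 0 -2; -4 -1 3]) = 4
  − (-1) · M_23   where M_23 = det([-1 2 0; 0 4 -2; -2 -4 3]) = 4
det = (-1)·(4)·(4) + (-1)·(-1)·(4) = -12

det(R) = -12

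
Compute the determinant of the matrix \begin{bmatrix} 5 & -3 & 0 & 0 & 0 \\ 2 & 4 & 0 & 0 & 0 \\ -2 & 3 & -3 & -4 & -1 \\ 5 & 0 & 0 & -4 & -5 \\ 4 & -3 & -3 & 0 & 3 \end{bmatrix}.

The matrix is block lower-triangular with a 2×2 block and a 3×3 block on the diagonal, so its determinant equals the product of the determinants of the diagonal blocks.
det of the 2×2 block = 26
det of the 3×3 block = -12
det = (26)·(-12) = -312

The determinant is -312.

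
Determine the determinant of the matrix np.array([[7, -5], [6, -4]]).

det = 7·(-4) − (-5)·6 = -28 − (-30) = 2

2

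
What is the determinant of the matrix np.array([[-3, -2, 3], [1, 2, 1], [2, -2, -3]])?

The determinant is -16.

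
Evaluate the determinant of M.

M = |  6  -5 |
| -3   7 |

det(M) = 6·7 − (-5)·(-3) = 42 − 15 = 27

det(M) = 27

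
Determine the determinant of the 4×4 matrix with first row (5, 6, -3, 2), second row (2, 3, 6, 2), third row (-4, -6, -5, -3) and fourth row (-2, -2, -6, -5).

Expand along row 1:
  + (5) · M_11   where M_11 = det([3 6 2; -6 -5 -3; -2 -6 -5]) = -71
  − (6) · M_12   where M_12 = det([2 6 2; -4 -5 -3; -2 -6 -5]) = -42
  + (-3) · M_13   where M_13 = det([2 3 2; -4 -6 -3; -2 -2 -5]) = -2
  − (2) · M_14   where M_14 = det([2 3 6; -4 -6 -5; -2 -2 -6]) = -14
det = (+1)·(5)·(-71) + (-1)·(6)·(-42) + (+1)·(-3)·(-2) + (-1)·(2)·(-14) = -69

The determinant is -69.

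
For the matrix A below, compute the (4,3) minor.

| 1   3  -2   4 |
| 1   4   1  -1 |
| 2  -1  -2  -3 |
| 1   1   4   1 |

-46

Delete row 4 and column 3; the remaining 3×3 submatrix is [1 3 4; 1 4 -1; 2 -1 -3].
Its determinant is -46.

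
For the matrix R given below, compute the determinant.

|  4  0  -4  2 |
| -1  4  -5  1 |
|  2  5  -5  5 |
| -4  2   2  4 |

Expand along row 1 (it has 1 zero):
  + (4) · M_11   where M_11 = det([4 -5 1; 5 -5 5; 2 2 4]) = -50
  + (-4) · M_13   where M_13 = det([-1 4 1; 2 5 5; -4 2 4]) = -98
  − (2) · M_14   where M_14 = det([-1 4 -5; 2 5 -5; -4 2 2]) = -76
det = (+1)·(4)·(-50) + (+1)·(-4)·(-98) + (-1)·(2)·(-76) = 344

|R| = 344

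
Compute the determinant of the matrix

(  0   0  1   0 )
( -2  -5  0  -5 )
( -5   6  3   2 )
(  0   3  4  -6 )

The determinant is 309.

Expand along row 1 (it has 3 zeros):
  + (1) · M_13   where M_13 = det([-2 -5 -5; -5 6 2; 0 3 -6]) = 309
det = (+1)·(1)·(309) = 309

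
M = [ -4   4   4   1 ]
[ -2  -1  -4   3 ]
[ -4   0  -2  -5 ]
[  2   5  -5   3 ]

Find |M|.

Expand along row 3 (it has 1 zero):
  + (-4) · M_31   where M_31 = det([4 4 1; -1 -4 3; 5 -5 3]) = 109
  + (-2) · M_33   where M_33 = det([-4 4 1; -2 -1 3; 2 5 3]) = 112
  − (-5) · M_34   where M_34 = det([-4 4 4; -2 -1 -4; 2 5 -5]) = -204
det = (+1)·(-4)·(109) + (+1)·(-2)·(112) + (-1)·(-5)·(-204) = -1680

-1680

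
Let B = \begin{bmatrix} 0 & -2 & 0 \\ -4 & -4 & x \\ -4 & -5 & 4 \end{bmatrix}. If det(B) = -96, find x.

-8

Expanding along the row containing x, det(B) is linear in x: det(B) = (8)·x + (-32).
Set (8)·x + (-32) = -96  ⇒  (8)·x = -64  ⇒  x = -8.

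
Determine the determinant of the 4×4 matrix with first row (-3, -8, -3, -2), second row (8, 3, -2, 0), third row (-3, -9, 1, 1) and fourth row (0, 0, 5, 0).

-905

Expand along row 4 (it has 3 zeros):
  − (5) · M_43   where M_43 = det([-3 -8 -2; 8 3 0; -3 -9 1]) = 181
det = (-1)·(5)·(181) = -905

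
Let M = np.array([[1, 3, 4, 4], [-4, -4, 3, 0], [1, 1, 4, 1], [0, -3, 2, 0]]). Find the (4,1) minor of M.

-51

Delete row 4 and column 1; the remaining 3×3 submatrix is [3 4 4; -4 3 0; 1 4 1].
Its determinant is -51.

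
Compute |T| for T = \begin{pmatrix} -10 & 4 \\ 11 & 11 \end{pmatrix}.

det(T) = (-10)·11 − 4·11 = -110 − 44 = -154

-154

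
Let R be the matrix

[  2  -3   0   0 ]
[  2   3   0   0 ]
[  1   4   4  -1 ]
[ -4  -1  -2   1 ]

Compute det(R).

24

R is block lower-triangular with a 2×2 block and a 2×2 block on the diagonal, so its determinant equals the product of the determinants of the diagonal blocks.
det of the 2×2 block = 12
det of the 2×2 block = 2
det = (12)·(2) = 24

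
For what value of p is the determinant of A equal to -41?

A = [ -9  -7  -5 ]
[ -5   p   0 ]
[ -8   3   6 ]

p = -1

Expanding along the column containing p, det(A) is linear in p: det(A) = (-94)·p + (-135).
Set (-94)·p + (-135) = -41  ⇒  (-94)·p = 94  ⇒  p = -1.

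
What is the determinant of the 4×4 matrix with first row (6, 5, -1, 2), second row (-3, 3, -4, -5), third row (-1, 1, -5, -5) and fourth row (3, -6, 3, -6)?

Expand along row 1:
  + (6) · M_11   where M_11 = det([3 -4 -5; 1 -5 -5; -6 3 -6]) = 126
  − (5) · M_12   where M_12 = det([-3 -4 -5; -1 -5 -5; 3 3 -6]) = -111
  + (-1) · M_13   where M_13 = det([-3 3 -5; -1 1 -5; 3 -6 -6]) = 30
  − (2) · M_14   where M_14 = det([-3 3 -4; -1 1 -5; 3 -6 3]) = 33
det = (+1)·(6)·(126) + (-1)·(5)·(-111) + (+1)·(-1)·(30) + (-1)·(2)·(33) = 1215

The determinant is 1215.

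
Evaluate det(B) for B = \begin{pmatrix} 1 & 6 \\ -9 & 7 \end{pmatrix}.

det(B) = 1·7 − 6·(-9) = 7 − (-54) = 61

61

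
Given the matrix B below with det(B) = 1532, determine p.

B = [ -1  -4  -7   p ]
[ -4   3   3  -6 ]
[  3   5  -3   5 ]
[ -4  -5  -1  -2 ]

Expanding along the row containing p, det(B) is linear in p: det(B) = (-140)·p + (832).
Set (-140)·p + (832) = 1532  ⇒  (-140)·p = 700  ⇒  p = -5.

-5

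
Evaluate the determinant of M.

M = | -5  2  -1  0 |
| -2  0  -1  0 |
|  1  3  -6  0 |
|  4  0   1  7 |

Expand along column 4 (it has 3 zeros):
  + (7) · M_44   where M_44 = det([-5 2 -1; -2 0 -1; 1 3 -6]) = -35
det = (+1)·(7)·(-35) = -245

|M| = -245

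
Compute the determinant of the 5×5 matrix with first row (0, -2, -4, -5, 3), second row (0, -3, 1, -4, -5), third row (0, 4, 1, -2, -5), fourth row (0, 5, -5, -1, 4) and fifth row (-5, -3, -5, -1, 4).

The determinant is 1700.

Expand along column 1 (it has 4 zeros):
  + (-5) · M_51   where M_51 = det([-2 -4 -5 3; -3 1 -4 -5; 4 1 -2 -5; 5 -5 -1 4]) = -340
det = (+1)·(-5)·(-340) = 1700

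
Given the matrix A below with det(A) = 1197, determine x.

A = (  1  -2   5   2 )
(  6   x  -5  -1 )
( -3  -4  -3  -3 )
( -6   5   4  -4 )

Expanding along the row containing x, det(A) is linear in x: det(A) = (-6)·x + (1191).
Set (-6)·x + (1191) = 1197  ⇒  (-6)·x = 6  ⇒  x = -1.

x = -1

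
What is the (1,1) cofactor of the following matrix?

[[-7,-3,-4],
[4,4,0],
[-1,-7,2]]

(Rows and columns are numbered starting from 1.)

The cofactor is 8.

Delete row 1 and column 1; the remaining 2×2 submatrix is [4 0; -7 2].
Its determinant is 4·2 − 0·(-7) = 8.
The cofactor carries sign (−1)^(1+1) = +1, so C_{1,1} = +(8) = 8.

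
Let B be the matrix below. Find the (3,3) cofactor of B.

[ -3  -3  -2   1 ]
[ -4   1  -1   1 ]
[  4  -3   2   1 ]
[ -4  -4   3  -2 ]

50

Delete row 3 and column 3; the remaining 3×3 submatrix is [-3 -3 1; -4 1 1; -4 -4 -2].
Its determinant is 50.
The cofactor carries sign (−1)^(3+3) = +1, so C_{3,3} = +(50) = 50.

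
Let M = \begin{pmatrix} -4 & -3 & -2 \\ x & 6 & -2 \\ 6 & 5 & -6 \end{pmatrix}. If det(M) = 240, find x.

Expanding along the column containing x, det(M) is linear in x: det(M) = (-28)·x + (212).
Set (-28)·x + (212) = 240  ⇒  (-28)·x = 28  ⇒  x = -1.

-1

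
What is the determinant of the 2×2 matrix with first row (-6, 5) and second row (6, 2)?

det = (-6)·2 − 5·6 = -12 − 30 = -42

-42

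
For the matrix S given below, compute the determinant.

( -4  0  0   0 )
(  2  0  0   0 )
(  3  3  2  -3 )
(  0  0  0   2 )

Expand along row 1 (it has 3 zeros):
  + (-4) · M_11   where M_11 = det([0 0 0; 3 2 -3; 0 0 2]) = 0
det = (+1)·(-4)·(0) = 0

0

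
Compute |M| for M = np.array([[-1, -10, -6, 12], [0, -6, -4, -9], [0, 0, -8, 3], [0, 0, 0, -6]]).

M is upper triangular, so det(M) is the product of the diagonal entries:
det = (-1) · (-6) · (-8) · (-6) = 288

det(M) = 288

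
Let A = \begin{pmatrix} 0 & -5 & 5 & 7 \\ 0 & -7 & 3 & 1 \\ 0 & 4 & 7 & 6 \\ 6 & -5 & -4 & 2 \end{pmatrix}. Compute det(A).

1512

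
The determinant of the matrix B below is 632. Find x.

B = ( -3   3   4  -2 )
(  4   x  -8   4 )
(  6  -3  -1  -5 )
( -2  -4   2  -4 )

Expanding along the row containing x, det(B) is linear in x: det(B) = (74)·x + (632).
Set (74)·x + (632) = 632  ⇒  (74)·x = 0  ⇒  x = 0.

x = 0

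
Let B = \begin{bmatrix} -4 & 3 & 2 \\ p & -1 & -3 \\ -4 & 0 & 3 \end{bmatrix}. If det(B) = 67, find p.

Expanding along the column containing p, det(B) is linear in p: det(B) = (-9)·p + (40).
Set (-9)·p + (40) = 67  ⇒  (-9)·p = 27  ⇒  p = -3.

p = -3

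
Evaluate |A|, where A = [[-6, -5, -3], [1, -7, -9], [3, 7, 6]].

|A| = -45

Expand along row 1:
  + (-6) · |-7 -9; 7 6| = (-6)·(-42 − (-63)) = -126
  − (-5) · |1 -9; 3 6| = −(-5)·(6 − (-27)) = 165
  + (-3) · |1 -7; 3 7| = (-3)·(7 − (-21)) = -84
Sum: (-126) + (165) + (-84) = -45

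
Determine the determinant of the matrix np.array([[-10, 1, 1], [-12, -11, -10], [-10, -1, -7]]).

-752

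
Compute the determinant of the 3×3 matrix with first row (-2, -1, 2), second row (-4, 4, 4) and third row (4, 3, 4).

The determinant is -96.

Expand along column 1:
  + (-2) · |4 4; 3 4| = (-2)·(16 − 12) = -8
  − (-4) · |-1 2; 3 4| = −(-4)·(-4 − 6) = -40
  + 4 · |-1 2; 4 4| = 4·(-4 − 8) = -48
Sum: (-8) + (-40) + (-48) = -96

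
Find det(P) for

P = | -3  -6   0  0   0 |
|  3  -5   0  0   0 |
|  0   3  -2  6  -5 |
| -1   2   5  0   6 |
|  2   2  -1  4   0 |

P is block lower-triangular with a 2×2 block and a 3×3 block on the diagonal, so its determinant equals the product of the determinants of the diagonal blocks.
det of the 2×2 block = 33
det of the 3×3 block = -88
det = (33)·(-88) = -2904

The determinant is -2904.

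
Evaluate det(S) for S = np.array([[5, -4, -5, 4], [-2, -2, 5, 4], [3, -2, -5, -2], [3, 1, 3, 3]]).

The determinant is -424.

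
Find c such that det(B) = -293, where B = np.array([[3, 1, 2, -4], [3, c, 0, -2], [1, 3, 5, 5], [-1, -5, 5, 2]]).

Expanding along the column containing c, det(B) is linear in c: det(B) = (-99)·c + (499).
Set (-99)·c + (499) = -293  ⇒  (-99)·c = -792  ⇒  c = 8.

8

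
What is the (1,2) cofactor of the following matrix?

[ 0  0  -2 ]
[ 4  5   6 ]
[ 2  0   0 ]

The cofactor is 12.

Delete row 1 and column 2; the remaining 2×2 submatrix is [4 6; 2 0].
Its determinant is 4·0 − 6·2 = -12.
The cofactor carries sign (−1)^(1+2) = −1, so C_{1,2} = −(-12) = 12.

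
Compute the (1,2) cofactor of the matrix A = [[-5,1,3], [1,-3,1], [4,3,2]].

The cofactor is 2.

Delete row 1 and column 2; the remaining 2×2 submatrix is [1 1; 4 2].
Its determinant is 1·2 − 1·4 = -2.
The cofactor carries sign (−1)^(1+2) = −1, so C_{1,2} = −(-2) = 2.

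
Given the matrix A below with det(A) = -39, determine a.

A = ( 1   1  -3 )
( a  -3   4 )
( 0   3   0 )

Expanding along the row containing a, det(A) is linear in a: det(A) = (-9)·a + (-12).
Set (-9)·a + (-12) = -39  ⇒  (-9)·a = -27  ⇒  a = 3.

a = 3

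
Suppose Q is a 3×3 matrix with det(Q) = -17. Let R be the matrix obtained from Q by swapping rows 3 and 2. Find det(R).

Swapping two rows multiplies the determinant by −1.
det(R) = (-1)·(-17) = 17

|R| = 17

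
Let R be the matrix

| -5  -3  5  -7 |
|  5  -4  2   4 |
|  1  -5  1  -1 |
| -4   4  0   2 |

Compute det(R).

The determinant is -612.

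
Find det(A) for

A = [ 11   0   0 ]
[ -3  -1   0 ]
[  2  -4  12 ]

A is lower triangular, so det(A) is the product of the diagonal entries:
det = (11) · (-1) · (12) = -132

The determinant is -132.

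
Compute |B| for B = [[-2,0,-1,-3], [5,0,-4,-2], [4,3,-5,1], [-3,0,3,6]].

-153

Expand along column 2 (it has 3 zeros):
  − (3) · M_32   where M_32 = det([-2 -1 -3; 5 -4 -2; -3 3 6]) = 51
det = (-1)·(3)·(51) = -153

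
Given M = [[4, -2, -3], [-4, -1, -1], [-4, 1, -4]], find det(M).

Expand along row 1:
  + 4 · |-1 -1; 1 -4| = 4·(4 − (-1)) = 20
  − (-2) · |-4 -1; -4 -4| = −(-2)·(16 − 4) = 24
  + (-3) · |-4 -1; -4 1| = (-3)·(-4 − 4) = 24
Sum: (20) + (24) + (24) = 68

det(M) = 68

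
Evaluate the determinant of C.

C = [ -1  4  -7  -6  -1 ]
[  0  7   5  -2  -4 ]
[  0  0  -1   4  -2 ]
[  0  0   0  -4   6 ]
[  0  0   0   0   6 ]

-168

C is upper triangular, so det(C) is the product of the diagonal entries:
det = (-1) · (7) · (-1) · (-4) · (6) = -168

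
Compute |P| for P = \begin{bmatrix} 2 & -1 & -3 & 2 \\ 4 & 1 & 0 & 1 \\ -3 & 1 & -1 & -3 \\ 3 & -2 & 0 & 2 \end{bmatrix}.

57

Expand along column 3 (it has 2 zeros):
  + (-3) · M_13   where M_13 = det([4 1 1; -3 1 -3; 3 -2 2]) = -16
  + (-1) · M_33   where M_33 = det([2 -1 2; 4 1 1; 3 -2 2]) = -9
det = (+1)·(-3)·(-16) + (+1)·(-1)·(-9) = 57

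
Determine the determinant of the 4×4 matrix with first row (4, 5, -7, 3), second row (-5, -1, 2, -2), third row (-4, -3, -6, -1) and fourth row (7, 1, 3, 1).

217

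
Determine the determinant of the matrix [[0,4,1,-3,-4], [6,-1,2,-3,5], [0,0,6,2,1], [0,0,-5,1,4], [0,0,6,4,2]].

The matrix is block upper-triangular with a 2×2 block and a 3×3 block on the diagonal, so its determinant equals the product of the determinants of the diagonal blocks.
det of the 2×2 block = -24
det of the 3×3 block = -42
det = (-24)·(-42) = 1008

The determinant is 1008.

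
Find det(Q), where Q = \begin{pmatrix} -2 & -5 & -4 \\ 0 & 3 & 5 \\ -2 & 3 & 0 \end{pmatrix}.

Expand along column 1:
  + (-2) · |3 5; 3 0| = (-2)·(0 − 15) = 30
  + (-2) · |-5 -4; 3 5| = (-2)·(-25 − (-12)) = 26
Sum: (30) + (26) = 56

The determinant is 56.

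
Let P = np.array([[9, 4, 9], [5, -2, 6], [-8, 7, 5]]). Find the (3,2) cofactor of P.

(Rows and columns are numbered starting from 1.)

-9

Delete row 3 and column 2; the remaining 2×2 submatrix is [9 9; 5 6].
Its determinant is 9·6 − 9·5 = 9.
The cofactor carries sign (−1)^(3+2) = −1, so C_{3,2} = −(9) = -9.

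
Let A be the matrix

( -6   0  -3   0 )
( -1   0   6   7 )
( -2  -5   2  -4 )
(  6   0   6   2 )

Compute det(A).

Expand along column 2 (it has 3 zeros):
  − (-5) · M_32   where M_32 = det([-6 -3 0; -1 6 7; 6 6 2]) = 48
det = (-1)·(-5)·(48) = 240

240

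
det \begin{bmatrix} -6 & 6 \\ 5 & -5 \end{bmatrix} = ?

det = (-6)·(-5) − 6·5 = 30 − 30 = 0

The determinant is 0.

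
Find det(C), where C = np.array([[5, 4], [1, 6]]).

det(C) = 5·6 − 4·1 = 30 − 4 = 26

26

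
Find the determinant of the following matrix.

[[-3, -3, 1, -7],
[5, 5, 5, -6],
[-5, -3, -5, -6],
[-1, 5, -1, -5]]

The determinant is 1192.

Expand along row 1:
  + (-3) · M_11   where M_11 = det([5 5 -6; -3 -5 -6; 5 -1 -5]) = -298
  − (-3) · M_12   where M_12 = det([5 5 -6; -5 -5 -6; -1 -1 -5]) = 0
  + (1) · M_13   where M_13 = det([5 5 -6; -5 -3 -6; -1 5 -5]) = 298
  − (-7) · M_14   where M_14 = det([5 5 5; -5 -3 -5; -1 5 -1]) = 0
det = (+1)·(-3)·(-298) + (-1)·(-3)·(0) + (+1)·(1)·(298) + (-1)·(-7)·(0) = 1192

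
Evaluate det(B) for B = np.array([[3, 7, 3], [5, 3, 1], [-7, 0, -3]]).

The determinant is 92.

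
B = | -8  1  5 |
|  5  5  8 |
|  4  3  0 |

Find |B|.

Expand along row 3:
  + 4 · |1 5; 5 8| = 4·(8 − 25) = -68
  − 3 · |-8 5; 5 8| = −3·(-64 − 25) = 267
Sum: (-68) + (267) = 199

The determinant is 199.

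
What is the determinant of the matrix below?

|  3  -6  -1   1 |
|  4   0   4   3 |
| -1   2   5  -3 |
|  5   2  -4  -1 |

-1240

Expand along row 2 (it has 1 zero):
  − (4) · M_21   where M_21 = det([-6 -1 1; 2 5 -3; 2 -4 -1]) = 88
  − (4) · M_23   where M_23 = det([3 -6 1; -1 2 -3; 5 2 -1]) = 96
  + (3) · M_24   where M_24 = det([3 -6 -1; -1 2 5; 5 2 -4]) = -168
det = (-1)·(4)·(88) + (-1)·(4)·(96) + (+1)·(3)·(-168) = -1240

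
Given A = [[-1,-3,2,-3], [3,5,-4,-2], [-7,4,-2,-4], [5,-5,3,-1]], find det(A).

Expand along row 1:
  + (-1) · M_11   where M_11 = det([5 -4 -2; 4 -2 -4; -5 3 -1]) = -30
  − (-3) · M_12   where M_12 = det([3 -4 -2; -7 -2 -4; 5 3 -1]) = 172
  + (2) · M_13   where M_13 = det([3 5 -2; -7 4 -4; 5 -5 -1]) = -237
  − (-3) · M_14   where M_14 = det([3 5 -4; -7 4 -2; 5 -5 3]) = 1
det = (+1)·(-1)·(-30) + (-1)·(-3)·(172) + (+1)·(2)·(-237) + (-1)·(-3)·(1) = 75

det(A) = 75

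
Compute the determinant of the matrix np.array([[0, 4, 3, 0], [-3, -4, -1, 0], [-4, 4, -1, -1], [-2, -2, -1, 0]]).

Expand along column 4 (it has 3 zeros):
  − (-1) · M_34   where M_34 = det([0 4 3; -3 -4 -1; -2 -2 -1]) = -10
det = (-1)·(-1)·(-10) = -10

-10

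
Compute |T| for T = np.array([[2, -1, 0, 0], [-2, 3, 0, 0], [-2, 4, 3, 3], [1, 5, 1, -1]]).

-24

T is block lower-triangular with a 2×2 block and a 2×2 block on the diagonal, so its determinant equals the product of the determinants of the diagonal blocks.
det of the 2×2 block = 4
det of the 2×2 block = -6
det = (4)·(-6) = -24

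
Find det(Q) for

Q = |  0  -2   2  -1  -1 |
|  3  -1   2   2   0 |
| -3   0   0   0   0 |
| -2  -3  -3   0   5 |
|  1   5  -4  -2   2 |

Expand along row 3 (it has 4 zeros):
  + (-3) · M_31   where M_31 = det([-2 2 -1 -1; -1 2 2 0; -3 -3 0 5; 5 -4 -2 2]) = -100
det = (+1)·(-3)·(-100) = 300

The determinant is 300.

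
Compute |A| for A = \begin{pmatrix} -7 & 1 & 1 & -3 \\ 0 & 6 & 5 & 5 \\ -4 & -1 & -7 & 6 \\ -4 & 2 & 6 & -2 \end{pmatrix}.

1218

Expand along row 2 (it has 1 zero):
  + (6) · M_22   where M_22 = det([-7 1 -3; -4 -7 6; -4 6 -2]) = 278
  − (5) · M_23   where M_23 = det([-7 1 -3; -4 -1 6; -4 2 -2]) = 74
  + (5) · M_24   where M_24 = det([-7 1 1; -4 -1 -7; -4 2 6]) = -16
det = (+1)·(6)·(278) + (-1)·(5)·(74) + (+1)·(5)·(-16) = 1218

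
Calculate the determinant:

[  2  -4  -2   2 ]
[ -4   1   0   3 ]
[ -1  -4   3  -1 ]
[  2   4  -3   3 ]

-216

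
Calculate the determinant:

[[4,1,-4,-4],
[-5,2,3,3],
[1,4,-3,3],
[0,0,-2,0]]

The determinant is 164.

Expand along row 4 (it has 3 zeros):
  − (-2) · M_43   where M_43 = det([4 1 -4; -5 2 3; 1 4 3]) = 82
det = (-1)·(-2)·(82) = 164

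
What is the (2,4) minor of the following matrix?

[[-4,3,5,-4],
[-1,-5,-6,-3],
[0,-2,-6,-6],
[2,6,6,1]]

Delete row 2 and column 4; the remaining 3×3 submatrix is [-4 3 5; 0 -2 -6; 2 6 6].
Its determinant is -112.

-112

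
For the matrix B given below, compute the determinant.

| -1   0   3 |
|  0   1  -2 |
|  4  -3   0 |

-6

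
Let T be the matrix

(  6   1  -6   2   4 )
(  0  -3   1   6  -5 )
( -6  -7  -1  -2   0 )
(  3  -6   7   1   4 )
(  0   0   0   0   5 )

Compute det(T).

|T| = -18990

Expand along row 5 (it has 4 zeros):
  + (5) · M_55   where M_55 = det([6 1 -6 2; 0 -3 1 6; -6 -7 -1 -2; 3 -6 7 1]) = -3798
det = (+1)·(5)·(-3798) = -18990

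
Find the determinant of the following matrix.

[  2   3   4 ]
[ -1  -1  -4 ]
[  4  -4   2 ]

The determinant is -46.

Expand along column 1:
  + 2 · |-1 -4; -4 2| = 2·(-2 − 16) = -36
  − (-1) · |3 4; -4 2| = −(-1)·(6 − (-16)) = 22
  + 4 · |3 4; -1 -4| = 4·(-12 − (-4)) = -32
Sum: (-36) + (22) + (-32) = -46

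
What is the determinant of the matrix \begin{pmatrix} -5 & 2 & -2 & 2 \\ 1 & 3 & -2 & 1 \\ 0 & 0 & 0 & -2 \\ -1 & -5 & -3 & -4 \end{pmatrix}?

218

Expand along row 3 (it has 3 zeros):
  − (-2) · M_34   where M_34 = det([-5 2 -2; 1 3 -2; -1 -5 -3]) = 109
det = (-1)·(-2)·(109) = 218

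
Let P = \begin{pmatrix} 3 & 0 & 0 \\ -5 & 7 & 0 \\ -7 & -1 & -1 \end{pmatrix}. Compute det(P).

P is lower triangular, so det(P) is the product of the diagonal entries:
det = (3) · (7) · (-1) = -21

-21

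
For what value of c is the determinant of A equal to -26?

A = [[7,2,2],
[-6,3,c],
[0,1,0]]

c = 2

Expanding along the row containing c, det(A) is linear in c: det(A) = (-7)·c + (-12).
Set (-7)·c + (-12) = -26  ⇒  (-7)·c = -14  ⇒  c = 2.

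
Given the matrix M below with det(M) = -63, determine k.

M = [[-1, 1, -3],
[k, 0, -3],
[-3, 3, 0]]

k = 7

Expanding along the row containing k, det(M) is linear in k: det(M) = (-9)·k + (0).
Set (-9)·k + (0) = -63  ⇒  (-9)·k = -63  ⇒  k = 7.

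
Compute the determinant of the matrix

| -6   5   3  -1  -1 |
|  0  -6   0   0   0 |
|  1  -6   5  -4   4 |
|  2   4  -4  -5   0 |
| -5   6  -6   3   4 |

The determinant is -15294.

Expand along row 2 (it has 4 zeros):
  + (-6) · M_22   where M_22 = det([-6 3 -1 -1; 1 5 -4 4; 2 -4 -5 0; -5 -6 3 4]) = 2549
det = (+1)·(-6)·(2549) = -15294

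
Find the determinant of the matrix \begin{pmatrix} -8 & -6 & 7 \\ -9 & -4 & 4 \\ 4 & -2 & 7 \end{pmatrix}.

-76

Expand along row 1:
  + (-8) · |-4 4; -2 7| = (-8)·(-28 − (-8)) = 160
  − (-6) · |-9 4; 4 7| = −(-6)·(-63 − 16) = -474
  + 7 · |-9 -4; 4 -2| = 7·(18 − (-16)) = 238
Sum: (160) + (-474) + (238) = -76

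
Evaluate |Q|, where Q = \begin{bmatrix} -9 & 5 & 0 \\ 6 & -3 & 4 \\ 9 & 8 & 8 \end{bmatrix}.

det(Q) = 444

Expand along row 1:
  + (-9) · |-3 4; 8 8| = (-9)·(-24 − 32) = 504
  − 5 · |6 4; 9 8| = −5·(48 − 36) = -60
Sum: (504) + (-60) = 444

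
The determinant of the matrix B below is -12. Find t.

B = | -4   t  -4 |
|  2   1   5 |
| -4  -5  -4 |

-4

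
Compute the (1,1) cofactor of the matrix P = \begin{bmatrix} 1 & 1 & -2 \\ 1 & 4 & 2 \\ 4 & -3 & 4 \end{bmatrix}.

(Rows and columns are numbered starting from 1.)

22

Delete row 1 and column 1; the remaining 2×2 submatrix is [4 2; -3 4].
Its determinant is 4·4 − 2·(-3) = 22.
The cofactor carries sign (−1)^(1+1) = +1, so C_{1,1} = +(22) = 22.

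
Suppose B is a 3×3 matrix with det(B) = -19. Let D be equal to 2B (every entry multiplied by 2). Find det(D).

For a 3×3 matrix, det(2B) = 2^3·det(B) = 8·det(B).
det(D) = (8)·(-19) = -152

The determinant is -152.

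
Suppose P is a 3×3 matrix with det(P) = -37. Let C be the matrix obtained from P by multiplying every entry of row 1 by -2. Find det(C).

Scaling one row by -2 multiplies the determinant by -2.
det(C) = (-2)·(-37) = 74

The determinant is 74.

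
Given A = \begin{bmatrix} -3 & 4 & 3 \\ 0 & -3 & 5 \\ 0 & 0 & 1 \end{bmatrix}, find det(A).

A is upper triangular, so det(A) is the product of the diagonal entries:
det = (-3) · (-3) · (1) = 9

9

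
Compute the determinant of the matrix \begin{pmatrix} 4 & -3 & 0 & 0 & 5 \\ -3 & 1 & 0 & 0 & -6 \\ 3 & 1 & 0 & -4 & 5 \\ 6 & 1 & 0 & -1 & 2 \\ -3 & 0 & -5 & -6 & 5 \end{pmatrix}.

1425

Expand along column 3 (it has 4 zeros):
  + (-5) · M_53   where M_53 = det([4 -3 0 5; -3 1 0 -6; 3 1 -4 5; 6 1 -1 2]) = -285
det = (+1)·(-5)·(-285) = 1425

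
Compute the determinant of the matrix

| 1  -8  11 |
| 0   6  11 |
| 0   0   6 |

The determinant is 36.

The matrix is upper triangular, so the determinant is the product of the diagonal entries:
det = (1) · (6) · (6) = 36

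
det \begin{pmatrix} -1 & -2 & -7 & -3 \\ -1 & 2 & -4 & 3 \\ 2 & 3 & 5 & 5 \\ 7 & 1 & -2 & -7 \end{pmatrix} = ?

Expand along row 1:
  + (-1) · M_11   where M_11 = det([2 -4 3; 3 5 5; 1 -2 -7]) = -187
  − (-2) · M_12   where M_12 = det([-1 -4 3; 2 5 5; 7 -2 -7]) = -288
  + (-7) · M_13   where M_13 = det([-1 2 3; 2 3 5; 7 1 -7]) = 67
  − (-3) · M_14   where M_14 = det([-1 2 -4; 2 3 5; 7 1 -2]) = 165
det = (+1)·(-1)·(-187) + (-1)·(-2)·(-288) + (+1)·(-7)·(67) + (-1)·(-3)·(165) = -363

-363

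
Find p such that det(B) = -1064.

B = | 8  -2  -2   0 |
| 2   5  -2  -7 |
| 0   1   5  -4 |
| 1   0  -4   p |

-3

Expanding along the column containing p, det(B) is linear in p: det(B) = (232)·p + (-368).
Set (232)·p + (-368) = -1064  ⇒  (232)·p = -696  ⇒  p = -3.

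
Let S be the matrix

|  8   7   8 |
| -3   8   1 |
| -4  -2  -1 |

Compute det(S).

207

Expand along row 1:
  + 8 · |8 1; -2 -1| = 8·(-8 − (-2)) = -48
  − 7 · |-3 1; -4 -1| = −7·(3 − (-4)) = -49
  + 8 · |-3 8; -4 -2| = 8·(6 − (-32)) = 304
Sum: (-48) + (-49) + (304) = 207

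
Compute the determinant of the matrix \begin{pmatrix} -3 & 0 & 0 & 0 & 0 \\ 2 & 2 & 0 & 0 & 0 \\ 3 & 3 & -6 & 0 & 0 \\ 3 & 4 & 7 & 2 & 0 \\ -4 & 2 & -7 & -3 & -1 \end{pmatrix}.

-72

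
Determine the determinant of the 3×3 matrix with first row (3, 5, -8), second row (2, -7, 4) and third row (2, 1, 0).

Expand along row 3:
  + 2 · |5 -8; -7 4| = 2·(20 − 56) = -72
  − 1 · |3 -8; 2 4| = −1·(12 − (-16)) = -28
Sum: (-72) + (-28) = -100

The determinant is -100.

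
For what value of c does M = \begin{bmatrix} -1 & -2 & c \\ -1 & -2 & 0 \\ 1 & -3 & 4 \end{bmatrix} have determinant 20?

4

Expanding along the column containing c, det(M) is linear in c: det(M) = (5)·c + (0).
Set (5)·c + (0) = 20  ⇒  (5)·c = 20  ⇒  c = 4.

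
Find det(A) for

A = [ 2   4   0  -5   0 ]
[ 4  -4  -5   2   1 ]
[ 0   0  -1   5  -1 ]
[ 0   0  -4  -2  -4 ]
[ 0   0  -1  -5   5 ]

The determinant is -3168.

A is block upper-triangular with a 2×2 block and a 3×3 block on the diagonal, so its determinant equals the product of the determinants of the diagonal blocks.
det of the 2×2 block = -24
det of the 3×3 block = 132
det = (-24)·(132) = -3168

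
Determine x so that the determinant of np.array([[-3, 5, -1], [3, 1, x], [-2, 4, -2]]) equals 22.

x = 0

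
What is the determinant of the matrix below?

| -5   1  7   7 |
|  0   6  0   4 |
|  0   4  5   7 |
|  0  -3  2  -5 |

710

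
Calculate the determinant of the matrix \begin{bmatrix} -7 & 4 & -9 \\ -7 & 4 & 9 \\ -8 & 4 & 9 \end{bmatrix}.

Expand along column 1:
  + (-7) · |4 9; 4 9| = (-7)·(36 − 36) = 0
  − (-7) · |4 -9; 4 9| = −(-7)·(36 − (-36)) = 504
  + (-8) · |4 -9; 4 9| = (-8)·(36 − (-36)) = -576
Sum: (0) + (504) + (-576) = -72

-72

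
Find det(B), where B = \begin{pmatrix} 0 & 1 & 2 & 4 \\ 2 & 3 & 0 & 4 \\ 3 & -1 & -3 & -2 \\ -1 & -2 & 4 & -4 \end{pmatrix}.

Expand along row 1 (it has 1 zero):
  − (1) · M_12   where M_12 = det([2 0 4; 3 -3 -2; -1 4 -4]) = 76
  + (2) · M_13   where M_13 = det([2 3 4; 3 -1 -2; -1 -2 -4]) = 14
  − (4) · M_14   where M_14 = det([2 3 0; 3 -1 -3; -1 -2 4]) = -47
det = (-1)·(1)·(76) + (+1)·(2)·(14) + (-1)·(4)·(-47) = 140

140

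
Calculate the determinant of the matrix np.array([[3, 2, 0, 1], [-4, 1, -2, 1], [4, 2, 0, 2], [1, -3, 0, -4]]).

32

Expand along column 3 (it has 3 zeros):
  − (-2) · M_23   where M_23 = det([3 2 1; 4 2 2; 1 -3 -4]) = 16
det = (-1)·(-2)·(16) = 32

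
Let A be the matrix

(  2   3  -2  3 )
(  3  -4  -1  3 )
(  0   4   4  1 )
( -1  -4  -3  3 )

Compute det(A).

Expand along row 3 (it has 1 zero):
  − (4) · M_32   where M_32 = det([2 -2 3; 3 -1 3; -1 -3 3]) = 6
  + (4) · M_33   where M_33 = det([2 3 3; 3 -4 3; -1 -4 3]) = -84
  − (1) · M_34   where M_34 = det([2 3 -2; 3 -4 -1; -1 -4 -3]) = 78
det = (-1)·(4)·(6) + (+1)·(4)·(-84) + (-1)·(1)·(78) = -438

-438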